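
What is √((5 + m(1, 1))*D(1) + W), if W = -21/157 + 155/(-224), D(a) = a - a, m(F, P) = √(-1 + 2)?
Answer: I*√63827722/8792 ≈ 0.90869*I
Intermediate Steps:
m(F, P) = 1 (m(F, P) = √1 = 1)
D(a) = 0
W = -29039/35168 (W = -21*1/157 + 155*(-1/224) = -21/157 - 155/224 = -29039/35168 ≈ -0.82572)
√((5 + m(1, 1))*D(1) + W) = √((5 + 1)*0 - 29039/35168) = √(6*0 - 29039/35168) = √(0 - 29039/35168) = √(-29039/35168) = I*√63827722/8792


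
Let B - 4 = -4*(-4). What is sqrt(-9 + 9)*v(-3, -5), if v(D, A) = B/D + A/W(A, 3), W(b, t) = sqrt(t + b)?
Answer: 0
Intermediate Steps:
W(b, t) = sqrt(b + t)
B = 20 (B = 4 - 4*(-4) = 4 + 16 = 20)
v(D, A) = 20/D + A/sqrt(3 + A) (v(D, A) = 20/D + A/(sqrt(A + 3)) = 20/D + A/(sqrt(3 + A)) = 20/D + A/sqrt(3 + A))
sqrt(-9 + 9)*v(-3, -5) = sqrt(-9 + 9)*(20/(-3) - 5/sqrt(3 - 5)) = sqrt(0)*(20*(-1/3) - (-5)*I*sqrt(2)/2) = 0*(-20/3 - (-5)*I*sqrt(2)/2) = 0*(-20/3 + 5*I*sqrt(2)/2) = 0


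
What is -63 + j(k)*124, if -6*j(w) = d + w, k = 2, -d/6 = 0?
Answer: -313/3 ≈ -104.33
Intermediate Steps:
d = 0 (d = -6*0 = 0)
j(w) = -w/6 (j(w) = -(0 + w)/6 = -w/6)
-63 + j(k)*124 = -63 - ⅙*2*124 = -63 - ⅓*124 = -63 - 124/3 = -313/3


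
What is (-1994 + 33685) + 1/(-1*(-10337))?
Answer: 327589868/10337 ≈ 31691.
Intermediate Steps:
(-1994 + 33685) + 1/(-1*(-10337)) = 31691 + 1/10337 = 327589868/10337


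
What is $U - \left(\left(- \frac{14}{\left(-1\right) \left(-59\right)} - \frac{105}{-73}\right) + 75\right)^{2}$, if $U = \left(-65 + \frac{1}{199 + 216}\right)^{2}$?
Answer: $- \frac{5053931601336576}{3194816634025} \approx -1581.9$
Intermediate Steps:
$U = \frac{727596676}{172225}$ ($U = \left(-65 + \frac{1}{415}\right)^{2} = \left(- \frac{26974}{415}\right)^{2} = \frac{727596676}{172225} \approx 4224.7$)
$U - \left(\left(- \frac{14}{\left(-1\right) \left(-59\right)} - \frac{105}{-73}\right) + 75\right)^{2} = \frac{727596676}{172225} - \left(\left(- \frac{14}{\left(-1\right) \left(-59\right)} - \frac{105}{-73}\right) + 75\right)^{2} = \frac{727596676}{172225} - \left(\left(- \frac{14}{59} - - \frac{105}{73}\right) + 75\right)^{2} = \frac{727596676}{172225} - \left(\left(\left(-14\right) \frac{1}{59} + \frac{105}{73}\right) + 75\right)^{2} = \frac{727596676}{172225} - \left(\left(- \frac{14}{59} + \frac{105}{73}\right) + 75\right)^{2} = \frac{727596676}{172225} - \left(\frac{5173}{4307} + 75\right)^{2} = \frac{727596676}{172225} - \left(\frac{328198}{4307}\right)^{2} = \frac{727596676}{172225} - \frac{107713927204}{18550249} = - \frac{5053931601336576}{3194816634025}$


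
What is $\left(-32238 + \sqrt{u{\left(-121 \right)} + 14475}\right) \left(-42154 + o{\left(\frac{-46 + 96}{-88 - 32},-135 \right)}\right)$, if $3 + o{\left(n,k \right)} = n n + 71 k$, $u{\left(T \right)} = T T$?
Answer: $\frac{13344423993}{8} - \frac{7450823 \sqrt{7279}}{72} \approx 1.6592 \cdot 10^{9}$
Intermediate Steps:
$u{\left(T \right)} = T^{2}$
$o{\left(n,k \right)} = -3 + n^{2} + 71 k$ ($o{\left(n,k \right)} = -3 + \left(n n + 71 k\right) = -3 + \left(n^{2} + 71 k\right) = -3 + n^{2} + 71 k$)
$\left(-32238 + \sqrt{u{\left(-121 \right)} + 14475}\right) \left(-42154 + o{\left(\frac{-46 + 96}{-88 - 32},-135 \right)}\right) = \left(-32238 + \sqrt{\left(-121\right)^{2} + 14475}\right) \left(-42154 + \left(-3 + \left(\frac{-46 + 96}{-88 - 32}\right)^{2} + 71 \left(-135\right)\right)\right) = \left(-32238 + \sqrt{14641 + 14475}\right) \left(-42154 - \left(9588 - \frac{25}{144}\right)\right) = \left(-32238 + \sqrt{29116}\right) \left(-42154 - \left(9588 - \frac{25}{144}\right)\right) = \left(-32238 + 2 \sqrt{7279}\right) \left(-42154 - \left(9588 - \frac{25}{144}\right)\right) = \left(-32238 + 2 \sqrt{7279}\right) \left(-42154 - \frac{1380647}{144}\right) = \left(-32238 + 2 \sqrt{7279}\right) \left(- \frac{7450823}{144}\right) = \frac{13344423993}{8} - \frac{7450823 \sqrt{7279}}{72}$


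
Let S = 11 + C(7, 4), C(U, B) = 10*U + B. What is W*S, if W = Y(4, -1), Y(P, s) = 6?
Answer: 510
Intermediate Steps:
C(U, B) = B + 10*U
W = 6
S = 85 (S = 11 + (4 + 10*7) = 11 + (4 + 70) = 11 + 74 = 85)
W*S = 6*85 = 510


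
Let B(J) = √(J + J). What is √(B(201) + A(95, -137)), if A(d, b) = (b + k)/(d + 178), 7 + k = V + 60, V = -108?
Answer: √(-5824 + 8281*√402)/91 ≈ 4.3985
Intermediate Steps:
k = -55 (k = -7 + (-108 + 60) = -7 - 48 = -55)
B(J) = √2*√J (B(J) = √(2*J) = √2*√J)
A(d, b) = (-55 + b)/(178 + d) (A(d, b) = (b - 55)/(d + 178) = (-55 + b)/(178 + d))
√(B(201) + A(95, -137)) = √(√2*√201 + (-55 - 137)/(178 + 95)) = √(√402 - 192/273) = √(√402 + (1/273)*(-192)) = √(√402 - 64/91) = √(-64/91 + √402)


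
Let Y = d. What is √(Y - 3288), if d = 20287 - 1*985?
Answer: √16014 ≈ 126.55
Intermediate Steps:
d = 19302 (d = 20287 - 985 = 19302)
Y = 19302
√(Y - 3288) = √(19302 - 3288) = √16014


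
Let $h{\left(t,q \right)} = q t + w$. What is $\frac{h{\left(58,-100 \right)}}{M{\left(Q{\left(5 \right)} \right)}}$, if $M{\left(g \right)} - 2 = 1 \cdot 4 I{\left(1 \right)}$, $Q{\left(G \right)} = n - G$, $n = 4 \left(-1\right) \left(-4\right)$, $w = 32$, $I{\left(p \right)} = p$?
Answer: $- \frac{2884}{3} \approx -961.33$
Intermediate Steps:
$h{\left(t,q \right)} = 32 + q t$ ($h{\left(t,q \right)} = q t + 32 = 32 + q t$)
$n = 16$ ($n = \left(-4\right) \left(-4\right) = 16$)
$Q{\left(G \right)} = 16 - G$
$M{\left(g \right)} = 6$ ($M{\left(g \right)} = 2 + 1 \cdot 4 \cdot 1 = 2 + 4 \cdot 1 = 2 + 4 = 6$)
$\frac{h{\left(58,-100 \right)}}{M{\left(Q{\left(5 \right)} \right)}} = \frac{32 - 5800}{6} = \left(32 - 5800\right) \frac{1}{6} = \left(-5768\right) \frac{1}{6} = - \frac{2884}{3}$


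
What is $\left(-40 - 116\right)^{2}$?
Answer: $24336$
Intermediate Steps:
$\left(-40 - 116\right)^{2} = \left(-156\right)^{2} = 24336$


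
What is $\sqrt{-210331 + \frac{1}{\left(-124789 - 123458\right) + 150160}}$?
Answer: $\frac{i \sqrt{2023607080305426}}{98087} \approx 458.62 i$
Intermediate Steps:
$\sqrt{-210331 + \frac{1}{\left(-124789 - 123458\right) + 150160}} = \sqrt{-210331 + \frac{1}{-248247 + 150160}} = \sqrt{-210331 + \frac{1}{-98087}} = \sqrt{-210331 - \frac{1}{98087}} = \sqrt{- \frac{20630736798}{98087}} = \frac{i \sqrt{2023607080305426}}{98087}$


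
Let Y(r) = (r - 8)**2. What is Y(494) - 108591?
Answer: 127605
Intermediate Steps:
Y(r) = (-8 + r)**2
Y(494) - 108591 = (-8 + 494)**2 - 108591 = 486**2 - 108591 = 236196 - 108591 = 127605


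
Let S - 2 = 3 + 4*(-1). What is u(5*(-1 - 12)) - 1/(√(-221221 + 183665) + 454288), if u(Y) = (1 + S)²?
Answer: 206377510928/51594406125 + I*√9389/103188812250 ≈ 4.0 + 9.3902e-10*I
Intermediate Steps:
S = 1 (S = 2 + (3 + 4*(-1)) = 2 + (3 - 4) = 2 - 1 = 1)
u(Y) = 4 (u(Y) = (1 + 1)² = 2² = 4)
u(5*(-1 - 12)) - 1/(√(-221221 + 183665) + 454288) = 4 - 1/(√(-221221 + 183665) + 454288) = 4 - 1/(√(-37556) + 454288) = 4 - 1/(2*I*√9389 + 454288) = 4 - 1/(454288 + 2*I*√9389)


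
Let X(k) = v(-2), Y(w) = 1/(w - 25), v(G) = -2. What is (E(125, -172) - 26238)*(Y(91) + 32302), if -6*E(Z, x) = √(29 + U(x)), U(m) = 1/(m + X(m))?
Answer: -9322943009/11 - 2131933*√877830/68904 ≈ -8.4757e+8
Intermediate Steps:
Y(w) = 1/(-25 + w)
X(k) = -2
U(m) = 1/(-2 + m) (U(m) = 1/(m - 2) = 1/(-2 + m))
E(Z, x) = -√(29 + 1/(-2 + x))/6
(E(125, -172) - 26238)*(Y(91) + 32302) = (-√5045*√(-1/(-2 - 172))/6 - 26238)*(1/(-25 + 91) + 32302) = (-√5045*√(-1/(-174))/6 - 26238)*(1/66 + 32302) = (-√877830/174/6 - 26238)*(1/66 + 32302) = (-√877830/1044 - 26238)*(2131933/66) = (-26238 - √877830/1044)*(2131933/66) = -9322943009/11 - 2131933*√877830/68904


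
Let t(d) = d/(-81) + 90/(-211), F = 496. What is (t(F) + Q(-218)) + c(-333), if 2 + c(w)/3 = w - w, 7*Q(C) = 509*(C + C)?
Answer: -3794404528/119637 ≈ -31716.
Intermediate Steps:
Q(C) = 1018*C/7 (Q(C) = (509*(C + C))/7 = (509*(2*C))/7 = (1018*C)/7 = 1018*C/7)
t(d) = -90/211 - d/81 (t(d) = d*(-1/81) + 90*(-1/211) = -d/81 - 90/211 = -90/211 - d/81)
c(w) = -6 (c(w) = -6 + 3*(w - w) = -6 + 3*0 = -6 + 0 = -6)
(t(F) + Q(-218)) + c(-333) = ((-90/211 - 1/81*496) + (1018/7)*(-218)) - 6 = ((-90/211 - 496/81) - 221924/7) - 6 = (-111946/17091 - 221924/7) - 6 = -3793686706/119637 - 6 = -3794404528/119637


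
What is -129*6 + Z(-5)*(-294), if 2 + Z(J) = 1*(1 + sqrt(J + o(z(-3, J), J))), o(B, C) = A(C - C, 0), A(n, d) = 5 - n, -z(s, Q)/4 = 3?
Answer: -480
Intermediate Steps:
z(s, Q) = -12 (z(s, Q) = -4*3 = -12)
o(B, C) = 5 (o(B, C) = 5 - (C - C) = 5 - 1*0 = 5 + 0 = 5)
Z(J) = -1 + sqrt(5 + J) (Z(J) = -2 + 1*(1 + sqrt(J + 5)) = -2 + 1*(1 + sqrt(5 + J)) = -2 + (1 + sqrt(5 + J)) = -1 + sqrt(5 + J))
-129*6 + Z(-5)*(-294) = -129*6 + (-1 + sqrt(5 - 5))*(-294) = -774 + (-1 + sqrt(0))*(-294) = -774 + (-1 + 0)*(-294) = -774 - 1*(-294) = -774 + 294 = -480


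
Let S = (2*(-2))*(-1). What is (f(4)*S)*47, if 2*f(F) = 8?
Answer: 752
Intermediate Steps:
S = 4 (S = -4*(-1) = 4)
f(F) = 4 (f(F) = (1/2)*8 = 4)
(f(4)*S)*47 = (4*4)*47 = 16*47 = 752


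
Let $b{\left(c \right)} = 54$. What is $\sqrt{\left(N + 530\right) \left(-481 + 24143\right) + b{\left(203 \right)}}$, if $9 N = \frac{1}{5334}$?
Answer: $\frac{\sqrt{802819194718191}}{8001} \approx 3541.3$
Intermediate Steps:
$N = \frac{1}{48006}$ ($N = \frac{1}{9 \cdot 5334} = \frac{1}{9} \cdot \frac{1}{5334} = \frac{1}{48006} \approx 2.0831 \cdot 10^{-5}$)
$\sqrt{\left(N + 530\right) \left(-481 + 24143\right) + b{\left(203 \right)}} = \sqrt{\left(\frac{1}{48006} + 530\right) \left(-481 + 24143\right) + 54} = \sqrt{\frac{25443181}{48006} \cdot 23662 + 54} = \sqrt{\frac{301018274411}{24003} + 54} = \sqrt{\frac{301019570573}{24003}} = \frac{\sqrt{802819194718191}}{8001}$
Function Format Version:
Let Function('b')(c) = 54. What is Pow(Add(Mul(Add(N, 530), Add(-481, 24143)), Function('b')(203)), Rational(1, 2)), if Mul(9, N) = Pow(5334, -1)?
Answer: Mul(Rational(1, 8001), Pow(802819194718191, Rational(1, 2))) ≈ 3541.3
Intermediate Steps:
N = Rational(1, 48006) (N = Mul(Rational(1, 9), Pow(5334, -1)) = Mul(Rational(1, 9), Rational(1, 5334)) = Rational(1, 48006) ≈ 2.0831e-5)
Pow(Add(Mul(Add(N, 530), Add(-481, 24143)), Function('b')(203)), Rational(1, 2)) = Pow(Add(Mul(Add(Rational(1, 48006), 530), Add(-481, 24143)), 54), Rational(1, 2)) = Pow(Add(Mul(Rational(25443181, 48006), 23662), 54), Rational(1, 2)) = Pow(Add(Rational(301018274411, 24003), 54), Rational(1, 2)) = Pow(Rational(301019570573, 24003), Rational(1, 2)) = Mul(Rational(1, 8001), Pow(802819194718191, Rational(1, 2)))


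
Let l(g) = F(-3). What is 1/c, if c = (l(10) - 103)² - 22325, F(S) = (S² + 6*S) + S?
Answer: -1/9100 ≈ -0.00010989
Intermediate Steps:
F(S) = S² + 7*S
l(g) = -12 (l(g) = -3*(7 - 3) = -3*4 = -12)
c = -9100 (c = (-12 - 103)² - 22325 = (-115)² - 22325 = 13225 - 22325 = -9100)
1/c = 1/(-9100) = -1/9100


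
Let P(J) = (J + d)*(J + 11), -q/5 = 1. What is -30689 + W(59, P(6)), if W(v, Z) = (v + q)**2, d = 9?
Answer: -27773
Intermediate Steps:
q = -5 (q = -5*1 = -5)
P(J) = (9 + J)*(11 + J) (P(J) = (J + 9)*(J + 11) = (9 + J)*(11 + J))
W(v, Z) = (-5 + v)**2 (W(v, Z) = (v - 5)**2 = (-5 + v)**2)
-30689 + W(59, P(6)) = -30689 + (-5 + 59)**2 = -30689 + 54**2 = -30689 + 2916 = -27773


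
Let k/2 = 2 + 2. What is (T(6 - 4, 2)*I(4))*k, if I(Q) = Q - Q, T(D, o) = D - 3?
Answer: 0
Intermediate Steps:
T(D, o) = -3 + D
k = 8 (k = 2*(2 + 2) = 2*4 = 8)
I(Q) = 0
(T(6 - 4, 2)*I(4))*k = ((-3 + (6 - 4))*0)*8 = ((-3 + 2)*0)*8 = -1*0*8 = 0*8 = 0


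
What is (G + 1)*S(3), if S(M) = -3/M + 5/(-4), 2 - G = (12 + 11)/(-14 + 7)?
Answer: -99/7 ≈ -14.143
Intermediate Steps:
G = 37/7 (G = 2 - (12 + 11)/(-14 + 7) = 2 - 23/(-7) = 2 - 23*(-1)/7 = 2 - 1*(-23/7) = 2 + 23/7 = 37/7 ≈ 5.2857)
S(M) = -5/4 - 3/M (S(M) = -3/M + 5*(-1/4) = -3/M - 5/4 = -5/4 - 3/M)
(G + 1)*S(3) = (37/7 + 1)*(-5/4 - 3/3) = 44*(-5/4 - 3*1/3)/7 = 44*(-5/4 - 1)/7 = (44/7)*(-9/4) = -99/7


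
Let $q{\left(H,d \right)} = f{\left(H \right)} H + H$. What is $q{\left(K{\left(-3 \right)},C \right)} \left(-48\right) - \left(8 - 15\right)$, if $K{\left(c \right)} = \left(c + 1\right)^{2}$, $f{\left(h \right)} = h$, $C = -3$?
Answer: $-953$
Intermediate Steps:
$K{\left(c \right)} = \left(1 + c\right)^{2}$
$q{\left(H,d \right)} = H + H^{2}$ ($q{\left(H,d \right)} = H H + H = H^{2} + H = H + H^{2}$)
$q{\left(K{\left(-3 \right)},C \right)} \left(-48\right) - \left(8 - 15\right) = \left(1 - 3\right)^{2} \left(1 + \left(1 - 3\right)^{2}\right) \left(-48\right) - \left(8 - 15\right) = \left(-2\right)^{2} \left(1 + \left(-2\right)^{2}\right) \left(-48\right) + \left(\left(-3 + 15 \cdot 1\right) - 5\right) = 4 \left(1 + 4\right) \left(-48\right) + \left(\left(-3 + 15\right) - 5\right) = 4 \cdot 5 \left(-48\right) + \left(12 - 5\right) = 20 \left(-48\right) + 7 = -960 + 7 = -953$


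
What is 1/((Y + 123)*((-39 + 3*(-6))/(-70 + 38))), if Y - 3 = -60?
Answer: 16/1881 ≈ 0.0085061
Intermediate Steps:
Y = -57 (Y = 3 - 60 = -57)
1/((Y + 123)*((-39 + 3*(-6))/(-70 + 38))) = 1/((-57 + 123)*((-39 + 3*(-6))/(-70 + 38))) = 1/(66*((-39 - 18)/(-32))) = 1/(66*(-57*(-1/32))) = 1/(66*(57/32)) = 1/(1881/16) = 16/1881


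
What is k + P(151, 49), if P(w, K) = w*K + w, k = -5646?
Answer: 1904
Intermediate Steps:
P(w, K) = w + K*w (P(w, K) = K*w + w = w + K*w)
k + P(151, 49) = -5646 + 151*(1 + 49) = -5646 + 151*50 = -5646 + 7550 = 1904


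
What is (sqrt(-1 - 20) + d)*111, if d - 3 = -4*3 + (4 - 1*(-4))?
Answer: -111 + 111*I*sqrt(21) ≈ -111.0 + 508.67*I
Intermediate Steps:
d = -1 (d = 3 + (-4*3 + (4 - 1*(-4))) = 3 + (-12 + (4 + 4)) = 3 + (-12 + 8) = 3 - 4 = -1)
(sqrt(-1 - 20) + d)*111 = (sqrt(-1 - 20) - 1)*111 = (sqrt(-21) - 1)*111 = (I*sqrt(21) - 1)*111 = (-1 + I*sqrt(21))*111 = -111 + 111*I*sqrt(21)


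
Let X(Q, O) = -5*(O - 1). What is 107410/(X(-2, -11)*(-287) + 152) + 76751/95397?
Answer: -4468302851/814117998 ≈ -5.4885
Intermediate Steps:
X(Q, O) = 5 - 5*O (X(Q, O) = -5*(-1 + O) = 5 - 5*O)
107410/(X(-2, -11)*(-287) + 152) + 76751/95397 = 107410/((5 - 5*(-11))*(-287) + 152) + 76751/95397 = 107410/((5 + 55)*(-287) + 152) + 76751*(1/95397) = 107410/(60*(-287) + 152) + 76751/95397 = 107410/(-17220 + 152) + 76751/95397 = 107410/(-17068) + 76751/95397 = 107410*(-1/17068) + 76751/95397 = -53705/8534 + 76751/95397 = -4468302851/814117998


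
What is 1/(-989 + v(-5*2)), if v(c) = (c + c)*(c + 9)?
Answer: -1/969 ≈ -0.0010320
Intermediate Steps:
v(c) = 2*c*(9 + c) (v(c) = (2*c)*(9 + c) = 2*c*(9 + c))
1/(-989 + v(-5*2)) = 1/(-989 + 2*(-5*2)*(9 - 5*2)) = 1/(-989 + 2*(-10)*(9 - 10)) = 1/(-989 + 2*(-10)*(-1)) = 1/(-989 + 20) = 1/(-969) = -1/969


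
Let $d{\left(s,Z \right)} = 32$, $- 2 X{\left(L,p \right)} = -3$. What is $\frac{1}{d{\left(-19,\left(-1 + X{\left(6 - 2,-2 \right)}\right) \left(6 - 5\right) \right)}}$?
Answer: $\frac{1}{32} \approx 0.03125$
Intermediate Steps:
$X{\left(L,p \right)} = \frac{3}{2}$ ($X{\left(L,p \right)} = \left(- \frac{1}{2}\right) \left(-3\right) = \frac{3}{2}$)
$\frac{1}{d{\left(-19,\left(-1 + X{\left(6 - 2,-2 \right)}\right) \left(6 - 5\right) \right)}} = \frac{1}{32}$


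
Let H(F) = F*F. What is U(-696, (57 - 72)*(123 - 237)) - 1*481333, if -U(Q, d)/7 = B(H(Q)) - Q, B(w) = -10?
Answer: -486135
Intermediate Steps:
H(F) = F²
U(Q, d) = 70 + 7*Q (U(Q, d) = -7*(-10 - Q) = 70 + 7*Q)
U(-696, (57 - 72)*(123 - 237)) - 1*481333 = (70 + 7*(-696)) - 1*481333 = (70 - 4872) - 481333 = -4802 - 481333 = -486135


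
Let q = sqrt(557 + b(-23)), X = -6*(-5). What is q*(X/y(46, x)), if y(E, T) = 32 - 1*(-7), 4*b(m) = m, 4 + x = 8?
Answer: 105*sqrt(5)/13 ≈ 18.061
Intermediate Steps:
x = 4 (x = -4 + 8 = 4)
b(m) = m/4
y(E, T) = 39 (y(E, T) = 32 + 7 = 39)
X = 30 (X = -2*(-15) = 30)
q = 21*sqrt(5)/2 (q = sqrt(557 + (1/4)*(-23)) = sqrt(557 - 23/4) = sqrt(2205/4) = 21*sqrt(5)/2 ≈ 23.479)
q*(X/y(46, x)) = (21*sqrt(5)/2)*(30/39) = (21*sqrt(5)/2)*(30*(1/39)) = (21*sqrt(5)/2)*(10/13) = 105*sqrt(5)/13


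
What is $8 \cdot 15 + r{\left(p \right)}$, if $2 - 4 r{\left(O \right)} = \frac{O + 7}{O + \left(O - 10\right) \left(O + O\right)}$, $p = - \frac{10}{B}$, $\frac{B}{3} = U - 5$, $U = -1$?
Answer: $\frac{194311}{1610} \approx 120.69$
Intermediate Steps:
$B = -18$ ($B = 3 \left(-1 - 5\right) = 3 \left(-6\right) = -18$)
$p = \frac{5}{9}$ ($p = - \frac{10}{-18} = \left(-10\right) \left(- \frac{1}{18}\right) = \frac{5}{9} \approx 0.55556$)
$r{\left(O \right)} = \frac{1}{2} - \frac{7 + O}{4 \left(O + 2 O \left(-10 + O\right)\right)}$ ($r{\left(O \right)} = \frac{1}{2} - \frac{\left(O + 7\right) \frac{1}{O + \left(O - 10\right) \left(O + O\right)}}{4} = \frac{1}{2} - \frac{\left(7 + O\right) \frac{1}{O + \left(-10 + O\right) 2 O}}{4} = \frac{1}{2} - \frac{\left(7 + O\right) \frac{1}{O + 2 O \left(-10 + O\right)}}{4} = \frac{1}{2} - \frac{\frac{1}{O + 2 O \left(-10 + O\right)} \left(7 + O\right)}{4} = \frac{1}{2} - \frac{7 + O}{4 \left(O + 2 O \left(-10 + O\right)\right)}$)
$8 \cdot 15 + r{\left(p \right)} = 8 \cdot 15 + \frac{-7 - \frac{65}{3} + 4 \left(\frac{5}{9}\right)^{2}}{4 \cdot \frac{5}{9} \left(-19 + 2 \cdot \frac{5}{9}\right)} = 120 + \frac{1}{4} \cdot \frac{9}{5} \frac{1}{-19 + \frac{10}{9}} \left(-7 - \frac{65}{3} + 4 \cdot \frac{25}{81}\right) = 120 + \frac{1}{4} \cdot \frac{9}{5} \frac{1}{- \frac{161}{9}} \left(-7 - \frac{65}{3} + \frac{100}{81}\right) = 120 + \frac{1}{4} \cdot \frac{9}{5} \left(- \frac{9}{161}\right) \left(- \frac{2222}{81}\right) = 120 + \frac{1111}{1610} = \frac{194311}{1610}$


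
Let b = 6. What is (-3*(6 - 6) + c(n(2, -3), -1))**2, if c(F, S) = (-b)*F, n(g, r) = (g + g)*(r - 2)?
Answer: 14400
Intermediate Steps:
n(g, r) = 2*g*(-2 + r) (n(g, r) = (2*g)*(-2 + r) = 2*g*(-2 + r))
c(F, S) = -6*F (c(F, S) = (-1*6)*F = -6*F)
(-3*(6 - 6) + c(n(2, -3), -1))**2 = (-3*(6 - 6) - 12*2*(-2 - 3))**2 = (-3*0 - 12*2*(-5))**2 = (0 - 6*(-20))**2 = (0 + 120)**2 = 120**2 = 14400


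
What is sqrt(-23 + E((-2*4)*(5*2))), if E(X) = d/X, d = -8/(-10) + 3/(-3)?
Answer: I*sqrt(9199)/20 ≈ 4.7956*I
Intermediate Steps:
d = -1/5 (d = -8*(-1/10) + 3*(-1/3) = 4/5 - 1 = -1/5 ≈ -0.20000)
E(X) = -1/(5*X)
sqrt(-23 + E((-2*4)*(5*2))) = sqrt(-23 - 1/(5*((-2*4)*(5*2)))) = sqrt(-23 - 1/(5*((-8*10)))) = sqrt(-23 - 1/5/(-80)) = sqrt(-23 - 1/5*(-1/80)) = sqrt(-23 + 1/400) = sqrt(-9199/400) = I*sqrt(9199)/20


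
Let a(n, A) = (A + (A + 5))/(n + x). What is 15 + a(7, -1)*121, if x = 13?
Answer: 663/20 ≈ 33.150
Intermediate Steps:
a(n, A) = (5 + 2*A)/(13 + n) (a(n, A) = (A + (A + 5))/(n + 13) = (A + (5 + A))/(13 + n) = (5 + 2*A)/(13 + n))
15 + a(7, -1)*121 = 15 + ((5 + 2*(-1))/(13 + 7))*121 = 15 + ((5 - 2)/20)*121 = 15 + ((1/20)*3)*121 = 15 + (3/20)*121 = 15 + 363/20 = 663/20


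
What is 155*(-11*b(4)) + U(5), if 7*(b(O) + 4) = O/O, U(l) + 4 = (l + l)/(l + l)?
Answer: 46014/7 ≈ 6573.4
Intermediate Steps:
U(l) = -3 (U(l) = -4 + (l + l)/(l + l) = -4 + (2*l)/((2*l)) = -4 + (2*l)*(1/(2*l)) = -4 + 1 = -3)
b(O) = -27/7 (b(O) = -4 + (O/O)/7 = -4 + (1/7)*1 = -4 + 1/7 = -27/7)
155*(-11*b(4)) + U(5) = 155*(-11*(-27/7)) - 3 = 155*(297/7) - 3 = 46035/7 - 3 = 46014/7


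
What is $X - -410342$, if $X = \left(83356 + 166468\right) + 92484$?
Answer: $752650$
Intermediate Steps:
$X = 342308$ ($X = 249824 + 92484 = 342308$)
$X - -410342 = 342308 - -410342 = 342308 + 410342 = 752650$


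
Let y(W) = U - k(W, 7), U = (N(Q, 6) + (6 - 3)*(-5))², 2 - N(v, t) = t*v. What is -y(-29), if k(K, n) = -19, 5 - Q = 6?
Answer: -68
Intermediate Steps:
Q = -1 (Q = 5 - 1*6 = 5 - 6 = -1)
N(v, t) = 2 - t*v
U = 49 (U = ((2 - 1*6*(-1)) + (6 - 3)*(-5))² = ((2 + 6) + 3*(-5))² = (8 - 15)² = (-7)² = 49)
y(W) = 68 (y(W) = 49 - 1*(-19) = 49 + 19 = 68)
-y(-29) = -1*68 = -68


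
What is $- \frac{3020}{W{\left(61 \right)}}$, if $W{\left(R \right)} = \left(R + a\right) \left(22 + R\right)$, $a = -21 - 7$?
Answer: $- \frac{3020}{2739} \approx -1.1026$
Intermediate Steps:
$a = -28$ ($a = -21 - 7 = -28$)
$W{\left(R \right)} = \left(-28 + R\right) \left(22 + R\right)$ ($W{\left(R \right)} = \left(R - 28\right) \left(22 + R\right) = \left(-28 + R\right) \left(22 + R\right)$)
$- \frac{3020}{W{\left(61 \right)}} = - \frac{3020}{-616 + 61^{2} - 366} = - \frac{3020}{-616 + 3721 - 366} = - \frac{3020}{2739}$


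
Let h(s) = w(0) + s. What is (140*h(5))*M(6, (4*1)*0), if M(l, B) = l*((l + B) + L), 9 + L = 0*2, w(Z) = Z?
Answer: -12600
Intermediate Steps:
L = -9 (L = -9 + 0*2 = -9 + 0 = -9)
M(l, B) = l*(-9 + B + l) (M(l, B) = l*((l + B) - 9) = l*((B + l) - 9) = l*(-9 + B + l))
h(s) = s (h(s) = 0 + s = s)
(140*h(5))*M(6, (4*1)*0) = (140*5)*(6*(-9 + (4*1)*0 + 6)) = 700*(6*(-9 + 4*0 + 6)) = 700*(6*(-9 + 0 + 6)) = 700*(6*(-3)) = 700*(-18) = -12600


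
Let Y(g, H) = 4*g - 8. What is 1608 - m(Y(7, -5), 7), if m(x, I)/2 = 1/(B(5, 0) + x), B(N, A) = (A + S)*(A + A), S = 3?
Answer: 16079/10 ≈ 1607.9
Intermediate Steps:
B(N, A) = 2*A*(3 + A) (B(N, A) = (A + 3)*(A + A) = (3 + A)*(2*A) = 2*A*(3 + A))
Y(g, H) = -8 + 4*g
m(x, I) = 2/x (m(x, I) = 2/(2*0*(3 + 0) + x) = 2/(2*0*3 + x) = 2/(0 + x) = 2/x)
1608 - m(Y(7, -5), 7) = 1608 - 2/(-8 + 4*7) = 1608 - 2/(-8 + 28) = 1608 - 2/20 = 1608 - 1*⅒ = 1608 - ⅒ = 16079/10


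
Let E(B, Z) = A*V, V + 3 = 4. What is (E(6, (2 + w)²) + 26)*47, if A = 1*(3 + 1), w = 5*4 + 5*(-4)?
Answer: 1410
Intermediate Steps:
w = 0 (w = 20 - 20 = 0)
A = 4 (A = 1*4 = 4)
V = 1 (V = -3 + 4 = 1)
E(B, Z) = 4 (E(B, Z) = 4*1 = 4)
(E(6, (2 + w)²) + 26)*47 = (4 + 26)*47 = 30*47 = 1410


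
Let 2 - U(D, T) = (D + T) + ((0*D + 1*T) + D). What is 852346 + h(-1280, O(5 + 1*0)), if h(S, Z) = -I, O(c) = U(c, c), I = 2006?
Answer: 850340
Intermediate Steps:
U(D, T) = 2 - 2*D - 2*T (U(D, T) = 2 - ((D + T) + ((0*D + 1*T) + D)) = 2 - ((D + T) + ((0 + T) + D)) = 2 - ((D + T) + (T + D)) = 2 - ((D + T) + (D + T)) = 2 - (2*D + 2*T) = 2 + (-2*D - 2*T) = 2 - 2*D - 2*T)
O(c) = 2 - 4*c (O(c) = 2 - 2*c - 2*c = 2 - 4*c)
h(S, Z) = -2006 (h(S, Z) = -1*2006 = -2006)
852346 + h(-1280, O(5 + 1*0)) = 852346 - 2006 = 850340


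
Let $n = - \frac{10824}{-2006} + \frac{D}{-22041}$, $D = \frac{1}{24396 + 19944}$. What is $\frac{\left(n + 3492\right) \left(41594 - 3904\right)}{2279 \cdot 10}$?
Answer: $\frac{12921080718168283373}{2233943791275780} \approx 5784.0$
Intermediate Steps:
$D = \frac{1}{44340} \approx 2.2553 \cdot 10^{-5}$
$n = \frac{5289136450277}{980229833820}$ ($n = - \frac{10824}{-2006} + \frac{1}{44340 \left(-22041\right)} = \left(-10824\right) \left(- \frac{1}{2006}\right) + \frac{1}{44340} \left(- \frac{1}{22041}\right) = \frac{5412}{1003} - \frac{1}{977297940} = \frac{5289136450277}{980229833820} \approx 5.3958$)
$\frac{\left(n + 3492\right) \left(41594 - 3904\right)}{2279 \cdot 10} = \frac{\left(\frac{5289136450277}{980229833820} + 3492\right) \left(41594 - 3904\right)}{2279 \cdot 10} = \frac{\frac{3428251716149717}{980229833820} \cdot 37690}{22790} = \frac{12921080718168283373}{98022983382} \cdot \frac{1}{22790} = \frac{12921080718168283373}{2233943791275780}$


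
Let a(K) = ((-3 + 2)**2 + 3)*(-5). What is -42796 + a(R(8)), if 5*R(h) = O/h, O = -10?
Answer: -42816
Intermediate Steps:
R(h) = -2/h (R(h) = (-10/h)/5 = -2/h)
a(K) = -20 (a(K) = ((-1)**2 + 3)*(-5) = (1 + 3)*(-5) = 4*(-5) = -20)
-42796 + a(R(8)) = -42796 - 20 = -42816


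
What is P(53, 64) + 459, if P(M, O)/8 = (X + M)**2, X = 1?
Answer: 23787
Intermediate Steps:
P(M, O) = 8*(1 + M)**2
P(53, 64) + 459 = 8*(1 + 53)**2 + 459 = 8*54**2 + 459 = 8*2916 + 459 = 23328 + 459 = 23787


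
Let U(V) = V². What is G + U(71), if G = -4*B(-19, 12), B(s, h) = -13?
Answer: 5093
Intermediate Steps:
G = 52 (G = -4*(-13) = 52)
G + U(71) = 52 + 71² = 52 + 5041 = 5093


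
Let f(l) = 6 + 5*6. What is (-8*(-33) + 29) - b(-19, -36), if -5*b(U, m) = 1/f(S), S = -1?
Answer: 52741/180 ≈ 293.01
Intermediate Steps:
f(l) = 36 (f(l) = 6 + 30 = 36)
b(U, m) = -1/180 (b(U, m) = -⅕/36 = -⅕*1/36 = -1/180)
(-8*(-33) + 29) - b(-19, -36) = (-8*(-33) + 29) - 1*(-1/180) = (264 + 29) + 1/180 = 293 + 1/180 = 52741/180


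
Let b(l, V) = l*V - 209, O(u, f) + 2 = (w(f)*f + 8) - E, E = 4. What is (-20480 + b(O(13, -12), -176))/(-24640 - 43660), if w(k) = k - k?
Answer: 21041/68300 ≈ 0.30807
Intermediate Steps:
w(k) = 0
O(u, f) = 2 (O(u, f) = -2 + ((0*f + 8) - 1*4) = -2 + ((0 + 8) - 4) = -2 + (8 - 4) = -2 + 4 = 2)
b(l, V) = -209 + V*l (b(l, V) = V*l - 209 = -209 + V*l)
(-20480 + b(O(13, -12), -176))/(-24640 - 43660) = (-20480 + (-209 - 176*2))/(-24640 - 43660) = (-20480 + (-209 - 352))/(-68300) = (-20480 - 561)*(-1/68300) = -21041*(-1/68300) = 21041/68300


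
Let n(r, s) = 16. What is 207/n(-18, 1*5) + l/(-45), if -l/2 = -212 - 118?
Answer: -83/48 ≈ -1.7292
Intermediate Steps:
l = 660 (l = -2*(-212 - 118) = -2*(-330) = 660)
207/n(-18, 1*5) + l/(-45) = 207/16 + 660/(-45) = 207*(1/16) + 660*(-1/45) = 207/16 - 44/3 = -83/48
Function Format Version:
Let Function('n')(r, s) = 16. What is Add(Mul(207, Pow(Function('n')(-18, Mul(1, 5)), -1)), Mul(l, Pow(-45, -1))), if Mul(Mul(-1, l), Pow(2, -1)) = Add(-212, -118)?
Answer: Rational(-83, 48) ≈ -1.7292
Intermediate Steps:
l = 660 (l = Mul(-2, Add(-212, -118)) = Mul(-2, -330) = 660)
Add(Mul(207, Pow(Function('n')(-18, Mul(1, 5)), -1)), Mul(l, Pow(-45, -1))) = Add(Mul(207, Pow(16, -1)), Mul(660, Pow(-45, -1))) = Add(Mul(207, Rational(1, 16)), Mul(660, Rational(-1, 45))) = Add(Rational(207, 16), Rational(-44, 3)) = Rational(-83, 48)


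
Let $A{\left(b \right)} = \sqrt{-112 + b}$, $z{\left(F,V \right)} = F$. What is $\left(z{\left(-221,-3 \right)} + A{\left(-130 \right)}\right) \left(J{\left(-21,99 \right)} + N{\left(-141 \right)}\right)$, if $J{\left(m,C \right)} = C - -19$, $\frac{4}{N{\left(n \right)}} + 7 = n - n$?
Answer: $- \frac{181662}{7} + \frac{9042 i \sqrt{2}}{7} \approx -25952.0 + 1826.8 i$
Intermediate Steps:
$N{\left(n \right)} = - \frac{4}{7}$ ($N{\left(n \right)} = \frac{4}{-7 + \left(n - n\right)} = \frac{4}{-7 + 0} = \frac{4}{-7} = 4 \left(- \frac{1}{7}\right) = - \frac{4}{7}$)
$J{\left(m,C \right)} = 19 + C$ ($J{\left(m,C \right)} = C + 19 = 19 + C$)
$\left(z{\left(-221,-3 \right)} + A{\left(-130 \right)}\right) \left(J{\left(-21,99 \right)} + N{\left(-141 \right)}\right) = \left(-221 + \sqrt{-112 - 130}\right) \left(\left(19 + 99\right) - \frac{4}{7}\right) = \left(-221 + \sqrt{-242}\right) \left(118 - \frac{4}{7}\right) = \left(-221 + 11 i \sqrt{2}\right) \frac{822}{7} = - \frac{181662}{7} + \frac{9042 i \sqrt{2}}{7}$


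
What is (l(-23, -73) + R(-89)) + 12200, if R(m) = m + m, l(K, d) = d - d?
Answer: 12022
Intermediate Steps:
l(K, d) = 0
R(m) = 2*m
(l(-23, -73) + R(-89)) + 12200 = (0 + 2*(-89)) + 12200 = (0 - 178) + 12200 = -178 + 12200 = 12022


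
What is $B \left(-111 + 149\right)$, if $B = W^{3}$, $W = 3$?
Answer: $1026$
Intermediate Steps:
$B = 27$ ($B = 3^{3} = 27$)
$B \left(-111 + 149\right) = 27 \left(-111 + 149\right) = 27 \cdot 38 = 1026$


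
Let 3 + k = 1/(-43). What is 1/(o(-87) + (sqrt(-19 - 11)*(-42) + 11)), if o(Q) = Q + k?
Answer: -73057/54697742 + 38829*I*sqrt(30)/54697742 ≈ -0.0013356 + 0.0038882*I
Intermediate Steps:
k = -130/43 (k = -3 + 1/(-43) = -3 - 1/43 = -130/43 ≈ -3.0233)
o(Q) = -130/43 + Q (o(Q) = Q - 130/43 = -130/43 + Q)
1/(o(-87) + (sqrt(-19 - 11)*(-42) + 11)) = 1/((-130/43 - 87) + (sqrt(-19 - 11)*(-42) + 11)) = 1/(-3871/43 + (sqrt(-30)*(-42) + 11)) = 1/(-3871/43 + ((I*sqrt(30))*(-42) + 11)) = 1/(-3871/43 + (-42*I*sqrt(30) + 11)) = 1/(-3871/43 + (11 - 42*I*sqrt(30))) = 1/(-3398/43 - 42*I*sqrt(30))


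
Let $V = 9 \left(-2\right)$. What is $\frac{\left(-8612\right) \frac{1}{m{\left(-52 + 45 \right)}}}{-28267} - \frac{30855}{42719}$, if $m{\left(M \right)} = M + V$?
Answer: $- \frac{22172353153}{30188449325} \approx -0.73446$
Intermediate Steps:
$V = -18$
$m{\left(M \right)} = -18 + M$ ($m{\left(M \right)} = M - 18 = -18 + M$)
$\frac{\left(-8612\right) \frac{1}{m{\left(-52 + 45 \right)}}}{-28267} - \frac{30855}{42719} = \frac{\left(-8612\right) \frac{1}{-18 + \left(-52 + 45\right)}}{-28267} - \frac{30855}{42719} = - \frac{8612}{-18 - 7} \left(- \frac{1}{28267}\right) - \frac{30855}{42719} = - \frac{8612}{-25} \left(- \frac{1}{28267}\right) - \frac{30855}{42719} = \left(-8612\right) \left(- \frac{1}{25}\right) \left(- \frac{1}{28267}\right) - \frac{30855}{42719} = \frac{8612}{25} \left(- \frac{1}{28267}\right) - \frac{30855}{42719} = - \frac{8612}{706675} - \frac{30855}{42719} = - \frac{22172353153}{30188449325}$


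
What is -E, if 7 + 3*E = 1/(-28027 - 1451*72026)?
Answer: 14862276997/6369547284 ≈ 2.3333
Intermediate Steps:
E = -14862276997/6369547284 (E = -7/3 + (1/(-28027 - 1451*72026))/3 = -7/3 + ((1/72026)/(-29478))/3 = -7/3 + (-1/29478*1/72026)/3 = -7/3 + (⅓)*(-1/2123182428) = -7/3 - 1/6369547284 = -14862276997/6369547284 ≈ -2.3333)
-E = -1*(-14862276997/6369547284) = 14862276997/6369547284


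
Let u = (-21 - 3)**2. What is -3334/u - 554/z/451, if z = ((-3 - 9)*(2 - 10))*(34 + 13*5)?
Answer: -24810515/4286304 ≈ -5.7883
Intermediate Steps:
z = 9504 (z = (-12*(-8))*(34 + 65) = 96*99 = 9504)
u = 576 (u = (-24)**2 = 576)
-3334/u - 554/z/451 = -3334/576 - 554/9504/451 = -3334*1/576 - 554*1/9504*(1/451) = -1667/288 - 277/4752*1/451 = -1667/288 - 277/2143152 = -24810515/4286304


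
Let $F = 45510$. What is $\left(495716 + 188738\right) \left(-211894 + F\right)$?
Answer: $-113882194336$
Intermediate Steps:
$\left(495716 + 188738\right) \left(-211894 + F\right) = \left(495716 + 188738\right) \left(-211894 + 45510\right) = 684454 \left(-166384\right) = -113882194336$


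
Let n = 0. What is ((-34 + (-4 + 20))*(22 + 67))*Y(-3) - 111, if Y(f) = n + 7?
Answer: -11325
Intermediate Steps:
Y(f) = 7 (Y(f) = 0 + 7 = 7)
((-34 + (-4 + 20))*(22 + 67))*Y(-3) - 111 = ((-34 + (-4 + 20))*(22 + 67))*7 - 111 = ((-34 + 16)*89)*7 - 111 = -18*89*7 - 111 = -1602*7 - 111 = -11214 - 111 = -11325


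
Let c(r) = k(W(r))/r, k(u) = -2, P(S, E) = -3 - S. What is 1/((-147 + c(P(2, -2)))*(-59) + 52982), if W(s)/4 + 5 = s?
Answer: 5/308157 ≈ 1.6226e-5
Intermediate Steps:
W(s) = -20 + 4*s
c(r) = -2/r
1/((-147 + c(P(2, -2)))*(-59) + 52982) = 1/((-147 - 2/(-3 - 1*2))*(-59) + 52982) = 1/((-147 - 2/(-3 - 2))*(-59) + 52982) = 1/((-147 - 2/(-5))*(-59) + 52982) = 1/((-147 - 2*(-1/5))*(-59) + 52982) = 1/((-147 + 2/5)*(-59) + 52982) = 1/(-733/5*(-59) + 52982) = 1/(43247/5 + 52982) = 1/(308157/5) = 5/308157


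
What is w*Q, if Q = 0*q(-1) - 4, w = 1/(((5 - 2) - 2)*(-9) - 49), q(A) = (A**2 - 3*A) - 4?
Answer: 2/29 ≈ 0.068966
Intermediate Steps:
q(A) = -4 + A**2 - 3*A
w = -1/58 (w = 1/((3 - 2)*(-9) - 49) = 1/(1*(-9) - 49) = 1/(-9 - 49) = 1/(-58) = -1/58 ≈ -0.017241)
Q = -4 (Q = 0*(-4 + (-1)**2 - 3*(-1)) - 4 = 0*(-4 + 1 + 3) - 4 = 0*0 - 4 = 0 - 4 = -4)
w*Q = -1/58*(-4) = 2/29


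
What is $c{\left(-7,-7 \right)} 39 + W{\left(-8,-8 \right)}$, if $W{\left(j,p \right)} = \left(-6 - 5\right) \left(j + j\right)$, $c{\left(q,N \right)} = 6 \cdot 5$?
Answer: $1346$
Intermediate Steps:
$c{\left(q,N \right)} = 30$
$W{\left(j,p \right)} = - 22 j$ ($W{\left(j,p \right)} = - 11 \cdot 2 j = - 22 j$)
$c{\left(-7,-7 \right)} 39 + W{\left(-8,-8 \right)} = 30 \cdot 39 - -176 = 1170 + 176 = 1346$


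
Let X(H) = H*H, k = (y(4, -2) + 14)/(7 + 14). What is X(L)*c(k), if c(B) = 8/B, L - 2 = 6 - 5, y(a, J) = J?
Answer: 126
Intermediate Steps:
L = 3 (L = 2 + (6 - 5) = 2 + 1 = 3)
k = 4/7 (k = (-2 + 14)/(7 + 14) = 12/21 = 12*(1/21) = 4/7 ≈ 0.57143)
X(H) = H²
X(L)*c(k) = 3²*(8/(4/7)) = 9*(8*(7/4)) = 9*14 = 126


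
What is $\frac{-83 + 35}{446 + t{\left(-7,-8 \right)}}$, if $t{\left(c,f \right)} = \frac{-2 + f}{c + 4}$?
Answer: $- \frac{36}{337} \approx -0.10682$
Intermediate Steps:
$t{\left(c,f \right)} = \frac{-2 + f}{4 + c}$
$\frac{-83 + 35}{446 + t{\left(-7,-8 \right)}} = \frac{-83 + 35}{446 + \frac{-2 - 8}{4 - 7}} = - \frac{48}{446 + \frac{1}{-3} \left(-10\right)} = - \frac{48}{446 - - \frac{10}{3}} = - \frac{48}{446 + \frac{10}{3}} = - \frac{48}{\frac{1348}{3}} = \left(-48\right) \frac{3}{1348} = - \frac{36}{337}$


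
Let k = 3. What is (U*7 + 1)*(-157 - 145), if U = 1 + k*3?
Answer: -21442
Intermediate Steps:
U = 10 (U = 1 + 3*3 = 1 + 9 = 10)
(U*7 + 1)*(-157 - 145) = (10*7 + 1)*(-157 - 145) = (70 + 1)*(-302) = 71*(-302) = -21442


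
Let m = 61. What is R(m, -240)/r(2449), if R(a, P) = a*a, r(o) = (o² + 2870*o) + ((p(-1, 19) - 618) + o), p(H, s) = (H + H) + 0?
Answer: 3721/13028060 ≈ 0.00028561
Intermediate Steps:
p(H, s) = 2*H (p(H, s) = 2*H + 0 = 2*H)
r(o) = -620 + o² + 2871*o (r(o) = (o² + 2870*o) + ((2*(-1) - 618) + o) = (o² + 2870*o) + ((-2 - 618) + o) = (o² + 2870*o) + (-620 + o) = -620 + o² + 2871*o)
R(a, P) = a²
R(m, -240)/r(2449) = 61²/(-620 + 2449² + 2871*2449) = 3721/(-620 + 5997601 + 7031079) = 3721/13028060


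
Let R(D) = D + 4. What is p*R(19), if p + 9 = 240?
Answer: 5313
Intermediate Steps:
p = 231 (p = -9 + 240 = 231)
R(D) = 4 + D
p*R(19) = 231*(4 + 19) = 231*23 = 5313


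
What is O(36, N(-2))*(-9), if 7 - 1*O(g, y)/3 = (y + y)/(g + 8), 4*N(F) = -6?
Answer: -8397/44 ≈ -190.84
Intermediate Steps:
N(F) = -3/2 (N(F) = (¼)*(-6) = -3/2)
O(g, y) = 21 - 6*y/(8 + g) (O(g, y) = 21 - 3*(y + y)/(g + 8) = 21 - 3*2*y/(8 + g) = 21 - 6*y/(8 + g))
O(36, N(-2))*(-9) = (3*(56 - 2*(-3/2) + 7*36)/(8 + 36))*(-9) = (3*(56 + 3 + 252)/44)*(-9) = (3*(1/44)*311)*(-9) = (933/44)*(-9) = -8397/44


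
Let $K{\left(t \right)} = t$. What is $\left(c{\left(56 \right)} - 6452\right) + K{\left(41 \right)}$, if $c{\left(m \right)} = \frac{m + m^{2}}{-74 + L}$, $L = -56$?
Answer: $- \frac{418311}{65} \approx -6435.6$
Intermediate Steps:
$c{\left(m \right)} = - \frac{m}{130} - \frac{m^{2}}{130}$ ($c{\left(m \right)} = \frac{m + m^{2}}{-74 - 56} = \frac{m + m^{2}}{-130} = \left(m + m^{2}\right) \left(- \frac{1}{130}\right) = - \frac{m}{130} - \frac{m^{2}}{130}$)
$\left(c{\left(56 \right)} - 6452\right) + K{\left(41 \right)} = \left(\left(- \frac{1}{130}\right) 56 \left(1 + 56\right) - 6452\right) + 41 = \left(\left(- \frac{1}{130}\right) 56 \cdot 57 - 6452\right) + 41 = \left(- \frac{1596}{65} - 6452\right) + 41 = - \frac{420976}{65} + 41 = - \frac{418311}{65}$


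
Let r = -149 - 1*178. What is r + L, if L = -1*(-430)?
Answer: 103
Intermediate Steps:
L = 430
r = -327 (r = -149 - 178 = -327)
r + L = -327 + 430 = 103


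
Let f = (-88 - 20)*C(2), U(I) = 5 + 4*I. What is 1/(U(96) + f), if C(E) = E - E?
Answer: 1/389 ≈ 0.0025707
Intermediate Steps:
C(E) = 0
f = 0 (f = (-88 - 20)*0 = -108*0 = 0)
1/(U(96) + f) = 1/((5 + 4*96) + 0) = 1/((5 + 384) + 0) = 1/(389 + 0) = 1/389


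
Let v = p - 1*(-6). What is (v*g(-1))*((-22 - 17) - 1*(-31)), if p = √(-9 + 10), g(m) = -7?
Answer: 392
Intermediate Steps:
p = 1 (p = √1 = 1)
v = 7 (v = 1 - 1*(-6) = 1 + 6 = 7)
(v*g(-1))*((-22 - 17) - 1*(-31)) = (7*(-7))*((-22 - 17) - 1*(-31)) = -49*(-39 + 31) = -49*(-8) = 392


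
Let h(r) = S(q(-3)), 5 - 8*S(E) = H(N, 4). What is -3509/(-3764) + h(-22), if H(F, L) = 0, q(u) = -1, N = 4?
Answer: 11723/7528 ≈ 1.5573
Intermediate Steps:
S(E) = 5/8 (S(E) = 5/8 - 1/8*0 = 5/8 + 0 = 5/8)
h(r) = 5/8
-3509/(-3764) + h(-22) = -3509/(-3764) + 5/8 = -3509*(-1/3764) + 5/8 = 3509/3764 + 5/8 = 11723/7528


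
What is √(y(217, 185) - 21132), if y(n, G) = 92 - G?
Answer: 5*I*√849 ≈ 145.69*I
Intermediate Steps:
√(y(217, 185) - 21132) = √((92 - 1*185) - 21132) = √((92 - 185) - 21132) = √(-93 - 21132) = √(-21225) = 5*I*√849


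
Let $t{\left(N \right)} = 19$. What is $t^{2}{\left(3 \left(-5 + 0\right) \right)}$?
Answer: $361$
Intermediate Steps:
$t^{2}{\left(3 \left(-5 + 0\right) \right)} = 19^{2} = 361$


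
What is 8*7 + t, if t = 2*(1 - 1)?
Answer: 56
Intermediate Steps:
t = 0 (t = 2*0 = 0)
8*7 + t = 8*7 + 0 = 56 + 0 = 56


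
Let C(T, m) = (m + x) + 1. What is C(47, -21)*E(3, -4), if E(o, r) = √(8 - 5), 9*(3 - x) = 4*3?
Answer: -55*√3/3 ≈ -31.754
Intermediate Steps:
x = 5/3 (x = 3 - 4*3/9 = 3 - ⅑*12 = 3 - 4/3 = 5/3 ≈ 1.6667)
E(o, r) = √3
C(T, m) = 8/3 + m (C(T, m) = (m + 5/3) + 1 = (5/3 + m) + 1 = 8/3 + m)
C(47, -21)*E(3, -4) = (8/3 - 21)*√3 = -55*√3/3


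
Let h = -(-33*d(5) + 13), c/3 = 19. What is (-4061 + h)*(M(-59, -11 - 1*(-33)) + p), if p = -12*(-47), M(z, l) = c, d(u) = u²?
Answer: -2017629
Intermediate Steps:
c = 57 (c = 3*19 = 57)
M(z, l) = 57
p = 564
h = 812 (h = -(-33*5² + 13) = -(-33*25 + 13) = -(-825 + 13) = -1*(-812) = 812)
(-4061 + h)*(M(-59, -11 - 1*(-33)) + p) = (-4061 + 812)*(57 + 564) = -3249*621 = -2017629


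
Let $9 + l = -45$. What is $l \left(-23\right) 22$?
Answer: $27324$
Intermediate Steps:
$l = -54$ ($l = -9 - 45 = -54$)
$l \left(-23\right) 22 = \left(-54\right) \left(-23\right) 22 = 1242 \cdot 22 = 27324$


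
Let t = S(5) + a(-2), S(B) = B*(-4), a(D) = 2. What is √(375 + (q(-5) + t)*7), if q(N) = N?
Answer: √214 ≈ 14.629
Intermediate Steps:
S(B) = -4*B
t = -18 (t = -4*5 + 2 = -20 + 2 = -18)
√(375 + (q(-5) + t)*7) = √(375 + (-5 - 18)*7) = √(375 - 23*7) = √(375 - 161) = √214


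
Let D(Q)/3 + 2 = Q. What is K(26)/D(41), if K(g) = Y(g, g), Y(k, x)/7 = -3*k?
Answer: -14/3 ≈ -4.6667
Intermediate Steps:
Y(k, x) = -21*k (Y(k, x) = 7*(-3*k) = -21*k)
K(g) = -21*g
D(Q) = -6 + 3*Q
K(26)/D(41) = (-21*26)/(-6 + 3*41) = -546/(-6 + 123) = -546/117 = -546*1/117 = -14/3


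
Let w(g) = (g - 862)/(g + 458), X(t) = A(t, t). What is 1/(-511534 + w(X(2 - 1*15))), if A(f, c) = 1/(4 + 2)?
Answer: -2749/1406212137 ≈ -1.9549e-6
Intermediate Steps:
A(f, c) = ⅙ (A(f, c) = 1/6 = ⅙)
X(t) = ⅙
w(g) = (-862 + g)/(458 + g)
1/(-511534 + w(X(2 - 1*15))) = 1/(-511534 + (-862 + ⅙)/(458 + ⅙)) = 1/(-511534 - 5171/6/(2749/6)) = 1/(-511534 + (6/2749)*(-5171/6)) = 1/(-511534 - 5171/2749) = 1/(-1406212137/2749) = -2749/1406212137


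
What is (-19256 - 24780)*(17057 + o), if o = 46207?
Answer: -2785893504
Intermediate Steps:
(-19256 - 24780)*(17057 + o) = (-19256 - 24780)*(17057 + 46207) = -44036*63264 = -2785893504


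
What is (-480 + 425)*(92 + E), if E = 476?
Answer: -31240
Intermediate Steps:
(-480 + 425)*(92 + E) = (-480 + 425)*(92 + 476) = -55*568 = -31240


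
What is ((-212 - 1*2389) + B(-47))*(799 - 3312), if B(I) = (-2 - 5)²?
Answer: 6413176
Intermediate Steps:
B(I) = 49 (B(I) = (-7)² = 49)
((-212 - 1*2389) + B(-47))*(799 - 3312) = ((-212 - 1*2389) + 49)*(799 - 3312) = ((-212 - 2389) + 49)*(-2513) = (-2601 + 49)*(-2513) = -2552*(-2513) = 6413176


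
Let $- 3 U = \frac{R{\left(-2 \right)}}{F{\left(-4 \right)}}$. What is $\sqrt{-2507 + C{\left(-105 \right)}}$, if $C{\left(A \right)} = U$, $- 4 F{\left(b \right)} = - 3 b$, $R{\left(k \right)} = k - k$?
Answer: $i \sqrt{2507} \approx 50.07 i$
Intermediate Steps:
$R{\left(k \right)} = 0$
$F{\left(b \right)} = \frac{3 b}{4}$ ($F{\left(b \right)} = - \frac{\left(-3\right) b}{4} = \frac{3 b}{4}$)
$U = 0$ ($U = - \frac{0 \frac{1}{\frac{3}{4} \left(-4\right)}}{3} = - \frac{0 \frac{1}{-3}}{3} = - \frac{0 \left(- \frac{1}{3}\right)}{3} = \left(- \frac{1}{3}\right) 0 = 0$)
$C{\left(A \right)} = 0$
$\sqrt{-2507 + C{\left(-105 \right)}} = \sqrt{-2507 + 0} = \sqrt{-2507} = i \sqrt{2507}$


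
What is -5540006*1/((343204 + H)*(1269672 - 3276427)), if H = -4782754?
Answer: -2770003/4454544580125 ≈ -6.2184e-7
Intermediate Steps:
-5540006*1/((343204 + H)*(1269672 - 3276427)) = -5540006*1/((343204 - 4782754)*(1269672 - 3276427)) = -5540006/((-4439550*(-2006755))) = -5540006/8909089160250 = -5540006*1/8909089160250 = -2770003/4454544580125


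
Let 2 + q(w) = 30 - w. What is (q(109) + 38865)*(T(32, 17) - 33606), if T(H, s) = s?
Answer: -1302715776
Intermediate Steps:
q(w) = 28 - w (q(w) = -2 + (30 - w) = 28 - w)
(q(109) + 38865)*(T(32, 17) - 33606) = ((28 - 1*109) + 38865)*(17 - 33606) = ((28 - 109) + 38865)*(-33589) = (-81 + 38865)*(-33589) = 38784*(-33589) = -1302715776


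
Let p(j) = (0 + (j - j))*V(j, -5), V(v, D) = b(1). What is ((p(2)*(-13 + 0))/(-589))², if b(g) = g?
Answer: 0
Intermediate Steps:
V(v, D) = 1
p(j) = 0 (p(j) = (0 + (j - j))*1 = (0 + 0)*1 = 0*1 = 0)
((p(2)*(-13 + 0))/(-589))² = ((0*(-13 + 0))/(-589))² = ((0*(-13))*(-1/589))² = (0*(-1/589))² = 0² = 0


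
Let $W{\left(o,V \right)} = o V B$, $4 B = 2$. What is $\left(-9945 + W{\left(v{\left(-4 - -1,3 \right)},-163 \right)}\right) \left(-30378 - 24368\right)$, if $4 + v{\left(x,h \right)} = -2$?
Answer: $517678176$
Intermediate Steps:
$B = \frac{1}{2}$ ($B = \frac{1}{4} \cdot 2 = \frac{1}{2} \approx 0.5$)
$v{\left(x,h \right)} = -6$ ($v{\left(x,h \right)} = -4 - 2 = -6$)
$W{\left(o,V \right)} = \frac{V o}{2}$ ($W{\left(o,V \right)} = o V \frac{1}{2} = V o \frac{1}{2} = \frac{V o}{2}$)
$\left(-9945 + W{\left(v{\left(-4 - -1,3 \right)},-163 \right)}\right) \left(-30378 - 24368\right) = \left(-9945 + \frac{1}{2} \left(-163\right) \left(-6\right)\right) \left(-30378 - 24368\right) = \left(-9945 + 489\right) \left(-54746\right) = \left(-9456\right) \left(-54746\right) = 517678176$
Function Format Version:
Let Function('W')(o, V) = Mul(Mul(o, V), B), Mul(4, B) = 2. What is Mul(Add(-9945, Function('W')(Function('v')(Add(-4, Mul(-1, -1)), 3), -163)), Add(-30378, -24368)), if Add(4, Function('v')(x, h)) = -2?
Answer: 517678176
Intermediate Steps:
B = Rational(1, 2) (B = Mul(Rational(1, 4), 2) = Rational(1, 2) ≈ 0.50000)
Function('v')(x, h) = -6 (Function('v')(x, h) = Add(-4, -2) = -6)
Function('W')(o, V) = Mul(Rational(1, 2), V, o) (Function('W')(o, V) = Mul(Mul(o, V), Rational(1, 2)) = Mul(Mul(V, o), Rational(1, 2)) = Mul(Rational(1, 2), V, o))
Mul(Add(-9945, Function('W')(Function('v')(Add(-4, Mul(-1, -1)), 3), -163)), Add(-30378, -24368)) = Mul(Add(-9945, Mul(Rational(1, 2), -163, -6)), Add(-30378, -24368)) = Mul(Add(-9945, 489), -54746) = Mul(-9456, -54746) = 517678176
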